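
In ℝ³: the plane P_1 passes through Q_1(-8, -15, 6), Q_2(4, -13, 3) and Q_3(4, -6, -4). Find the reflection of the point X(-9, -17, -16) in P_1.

Q_1Q_2 = (12, 2, -3), Q_1Q_3 = (12, 9, -10); a normal to P_1 is Q_1Q_2 × Q_1Q_3 = (7, 84, 84).
Using Q_1: P_1 has equation 7x + 84y + 84z = -812.
λ = (n·X − d)/|n|² = (-2835 − (-812))/14161 = -1/7.
Reflection = X − 2λn = (-9, -17, -16) − (-2/7)·(7, 84, 84) = (-7, 7, 8).

(-7, 7, 8)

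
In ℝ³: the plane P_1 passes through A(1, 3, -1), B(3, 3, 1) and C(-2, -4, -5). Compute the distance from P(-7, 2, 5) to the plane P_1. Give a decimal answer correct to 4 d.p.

9.9499

AB = (2, 0, 2), AC = (-3, -7, -4); a normal to P_1 is AB × AC = (14, 2, -14).
Using A: P_1 has equation 14x + 2y - 14z = 34.
n·P − d = (14)·(-7) + (2)·(2) + (-14)·(5) − 34 = -198; |n| = √396.
Distance = |-198| / √396 = 198/√396 ≈ 9.9499.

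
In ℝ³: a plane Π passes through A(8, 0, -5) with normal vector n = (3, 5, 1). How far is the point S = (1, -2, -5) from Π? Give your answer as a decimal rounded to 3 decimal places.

5.240

Π: n·r = n·A gives 3x + 5y + z = 19.
n·S − d = (3)·(1) + (5)·(-2) + (1)·(-5) − 19 = -31; |n| = √35.
Distance = |-31| / √35 = 31/√35 ≈ 5.240.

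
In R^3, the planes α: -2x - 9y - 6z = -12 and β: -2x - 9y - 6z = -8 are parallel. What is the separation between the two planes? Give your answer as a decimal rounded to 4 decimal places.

Same normal n = (-2, -9, -6) with |n| = √121; distance = |-12 − (-8)| / |n| = 4/√121 ≈ 0.3636.

0.3636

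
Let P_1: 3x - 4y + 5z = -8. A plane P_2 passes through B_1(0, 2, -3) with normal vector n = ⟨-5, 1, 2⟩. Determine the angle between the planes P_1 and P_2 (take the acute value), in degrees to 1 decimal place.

76.6

P_2: n·r = n·B_1 gives -5x + y + 2z = -4.
cos θ = |n₁·n₂| / (|n₁||n₂|) = |-9| / (√50 · √30).
θ = arccos(0.23238) ≈ 76.6°.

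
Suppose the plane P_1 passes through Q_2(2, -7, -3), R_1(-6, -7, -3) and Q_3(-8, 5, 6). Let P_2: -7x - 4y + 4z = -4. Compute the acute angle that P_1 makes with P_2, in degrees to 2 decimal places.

Q_2R_1 = (-8, 0, 0), Q_2Q_3 = (-10, 12, 9); a normal to P_1 is Q_2R_1 × Q_2Q_3 = (0, 72, -96).
Using Q_2: P_1 has equation 72y - 96z = -216.
cos θ = |n₁·n₂| / (|n₁||n₂|) = |-672| / (√14400 · √81).
θ = arccos(0.62222) ≈ 51.52°.

51.52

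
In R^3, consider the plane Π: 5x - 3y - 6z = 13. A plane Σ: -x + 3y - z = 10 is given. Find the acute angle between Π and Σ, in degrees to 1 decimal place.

73.2

cos θ = |n₁·n₂| / (|n₁||n₂|) = |-8| / (√70 · √11).
θ = arccos(0.28830) ≈ 73.2°.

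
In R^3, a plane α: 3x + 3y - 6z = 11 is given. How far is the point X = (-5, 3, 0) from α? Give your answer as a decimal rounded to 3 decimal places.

2.313

n·X − d = (3)·(-5) + (3)·(3) + (-6)·(0) − 11 = -17; |n| = √54.
Distance = |-17| / √54 = 17/√54 ≈ 2.313.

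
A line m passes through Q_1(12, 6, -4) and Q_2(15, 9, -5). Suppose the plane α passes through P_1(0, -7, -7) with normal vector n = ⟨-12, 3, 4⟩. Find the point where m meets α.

(3, -3, -1)

A direction vector for m is Q_2 − Q_1 = (3, 3, -1).
α: n·r = n·P_1 gives -12x + 3y + 4z = -49.
Substitute r = (12, 6, -4) + t(3, 3, -1) into the plane: -142 + (-31)t = -49, so t = -3.
Intersection: (12, 6, -4) + (-3)·(3, 3, -1) = (3, -3, -1).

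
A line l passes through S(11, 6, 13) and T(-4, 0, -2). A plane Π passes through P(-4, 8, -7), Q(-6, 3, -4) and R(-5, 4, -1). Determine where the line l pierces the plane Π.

A direction vector for l is T − S = (-15, -6, -15).
PQ = (-2, -5, 3), PR = (-1, -4, 6); a normal to Π is PQ × PR = (-18, 9, 3).
Using P: Π has equation -18x + 9y + 3z = 123.
Substitute r = (11, 6, 13) + t(-15, -6, -15) into the plane: -105 + 171t = 123, so t = 4/3.
Intersection: (11, 6, 13) + (4/3)·(-15, -6, -15) = (-9, -2, -7).

(-9, -2, -7)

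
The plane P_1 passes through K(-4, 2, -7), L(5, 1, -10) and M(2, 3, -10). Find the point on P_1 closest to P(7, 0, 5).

KL = (9, -1, -3), KM = (6, 1, -3); a normal to P_1 is KL × KM = (6, 9, 15).
Using K: P_1 has equation 6x + 9y + 15z = -111.
Foot = P − λn with λ = (n·P − d)/|n|² = (117 − (-111))/342 = 2/3.
Foot = (7, 0, 5) − (2/3)·(6, 9, 15) = (3, -6, -5).

(3, -6, -5)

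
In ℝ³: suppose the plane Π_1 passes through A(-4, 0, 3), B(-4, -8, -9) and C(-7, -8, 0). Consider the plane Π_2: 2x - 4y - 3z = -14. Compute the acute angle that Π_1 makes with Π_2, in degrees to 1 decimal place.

61.5

AB = (0, -8, -12), AC = (-3, -8, -3); a normal to Π_1 is AB × AC = (-72, 36, -24).
Using A: Π_1 has equation -72x + 36y - 24z = 216.
cos θ = |n₁·n₂| / (|n₁||n₂|) = |-216| / (√7056 · √29).
θ = arccos(0.47750) ≈ 61.5°.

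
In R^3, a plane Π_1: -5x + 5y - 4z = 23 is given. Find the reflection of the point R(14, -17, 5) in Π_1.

(-16, 13, -19)

λ = (n·R − d)/|n|² = (-175 − 23)/66 = -3.
Reflection = R − 2λn = (14, -17, 5) − (-6)·(-5, 5, -4) = (-16, 13, -19).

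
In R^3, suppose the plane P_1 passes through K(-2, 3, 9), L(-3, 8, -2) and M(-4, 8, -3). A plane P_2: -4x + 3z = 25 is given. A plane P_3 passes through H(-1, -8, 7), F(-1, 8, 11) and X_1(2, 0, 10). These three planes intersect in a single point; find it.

KL = (-1, 5, -11), KM = (-2, 5, -12); a normal to P_1 is KL × KM = (-5, 10, 5).
Using K: P_1 has equation -5x + 10y + 5z = 85.
HF = (0, 16, 4), HX_1 = (3, 8, 3); a normal to P_3 is HF × HX_1 = (16, 12, -48).
Using H: P_3 has equation 16x + 12y - 48z = -448.
Solving the 3×3 linear system -5x + 10y + 5z = 85, -4x + 3z = 25, 16x + 12y - 48z = -448 (e.g. by elimination or Cramer's rule, determinant = -1500) gives (2, 4, 11).

(2, 4, 11)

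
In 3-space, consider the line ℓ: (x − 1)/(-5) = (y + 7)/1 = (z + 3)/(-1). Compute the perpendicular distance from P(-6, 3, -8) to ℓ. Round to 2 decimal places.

9.02

ℓ has direction (-5, 1, -1) through (1, -7, -3).
Taking (1, -7, -3) on ℓ with direction v = (-5, 1, -1): w = P − (1, -7, -3) = (-7, 10, -5), and w × v = (-5, 18, 43).
Distance = |w × v| / |v| = √2198 / √27 ≈ 9.02.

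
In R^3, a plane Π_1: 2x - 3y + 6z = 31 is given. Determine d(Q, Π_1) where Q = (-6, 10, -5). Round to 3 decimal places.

n·Q − d = (2)·(-6) + (-3)·(10) + (6)·(-5) − 31 = -103; |n| = √49.
Distance = |-103| / √49 = 103/√49 ≈ 14.714.

14.714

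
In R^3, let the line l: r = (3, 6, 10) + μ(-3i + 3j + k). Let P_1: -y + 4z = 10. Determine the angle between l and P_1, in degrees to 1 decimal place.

sin θ = |n·v| / (|n||v|) = |1| / (√17 · √19) = 0.05564.
θ ≈ 3.2°.

3.2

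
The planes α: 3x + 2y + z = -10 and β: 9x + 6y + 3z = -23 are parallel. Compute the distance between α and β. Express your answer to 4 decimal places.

Rescale β by 1/3: 3x + 2y + z = -23/3. Then distance = |-10 − (-23/3)| / √14 ≈ 0.6236.

0.6236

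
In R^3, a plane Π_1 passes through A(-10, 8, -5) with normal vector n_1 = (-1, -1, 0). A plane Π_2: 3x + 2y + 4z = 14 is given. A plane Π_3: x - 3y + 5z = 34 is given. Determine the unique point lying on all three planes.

Π_1: n_1·r = n_1·A gives -x - y = 2.
Solving the 3×3 linear system -x - y = 2, 3x + 2y + 4z = 14, x - 3y + 5z = 34 (e.g. by elimination or Cramer's rule, determinant = -11) gives (2, -4, 4).

(2, -4, 4)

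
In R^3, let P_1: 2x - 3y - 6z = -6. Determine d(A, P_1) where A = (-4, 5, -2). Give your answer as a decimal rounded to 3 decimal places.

0.714

n·A − d = (2)·(-4) + (-3)·(5) + (-6)·(-2) − (-6) = -5; |n| = √49.
Distance = |-5| / √49 = 5/√49 ≈ 0.714.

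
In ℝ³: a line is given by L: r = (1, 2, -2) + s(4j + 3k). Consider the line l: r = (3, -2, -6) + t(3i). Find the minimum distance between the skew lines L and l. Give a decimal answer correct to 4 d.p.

0.8000

Common perpendicular direction n = (0, 4, 3) × (3, 0, 0) = (0, 9, -12).
With w = (3, -2, -6) − (1, 2, -2) = (2, -4, -4), w · n = 12.
Distance = |w · n| / |n| = |12| / √225 ≈ 0.8000.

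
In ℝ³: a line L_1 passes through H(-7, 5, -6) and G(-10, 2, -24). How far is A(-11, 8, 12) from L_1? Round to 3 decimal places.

6.907

A direction vector for L_1 is G − H = (-3, -3, -18).
Taking (-7, 5, -6) on L_1 with direction v = (-3, -3, -18): w = A − (-7, 5, -6) = (-4, 3, 18), and w × v = (0, -126, 21).
Distance = |w × v| / |v| = √16317 / √342 ≈ 6.907.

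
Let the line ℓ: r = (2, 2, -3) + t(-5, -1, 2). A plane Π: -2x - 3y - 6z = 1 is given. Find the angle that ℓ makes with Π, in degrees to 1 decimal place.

1.5

sin θ = |n·v| / (|n||v|) = |1| / (√49 · √30) = 0.02608.
θ ≈ 1.5°.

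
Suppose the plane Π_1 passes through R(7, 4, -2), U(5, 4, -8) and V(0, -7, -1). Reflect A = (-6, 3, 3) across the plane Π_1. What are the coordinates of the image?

(12, -9, -3)

RU = (-2, 0, -6), RV = (-7, -11, 1); a normal to Π_1 is RU × RV = (-66, 44, 22).
Using R: Π_1 has equation -66x + 44y + 22z = -330.
λ = (n·A − d)/|n|² = (594 − (-330))/6776 = 3/22.
Reflection = A − 2λn = (-6, 3, 3) − (3/11)·(-66, 44, 22) = (12, -9, -3).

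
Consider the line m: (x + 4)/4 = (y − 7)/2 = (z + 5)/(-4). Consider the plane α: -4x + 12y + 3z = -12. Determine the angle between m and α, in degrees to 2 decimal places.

2.94

m has direction (4, 2, -4) through (-4, 7, -5).
sin θ = |n·v| / (|n||v|) = |-4| / (√169 · √36) = 0.05128.
θ ≈ 2.94°.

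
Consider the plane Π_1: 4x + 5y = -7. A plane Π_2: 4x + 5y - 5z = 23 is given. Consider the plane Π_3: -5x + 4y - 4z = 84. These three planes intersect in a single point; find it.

(-8, 5, -6)

Solving the 3×3 linear system 4x + 5y = -7, 4x + 5y - 5z = 23, -5x + 4y - 4z = 84 (e.g. by elimination or Cramer's rule, determinant = 205) gives (-8, 5, -6).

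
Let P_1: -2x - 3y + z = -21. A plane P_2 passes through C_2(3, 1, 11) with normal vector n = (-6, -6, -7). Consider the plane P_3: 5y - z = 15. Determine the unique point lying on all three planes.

P_2: n·r = n·C_2 gives -6x - 6y - 7z = -101.
Solving the 3×3 linear system -2x - 3y + z = -21, -6x - 6y - 7z = -101, 5y - z = 15 (e.g. by elimination or Cramer's rule, determinant = -94) gives (7, 4, 5).

(7, 4, 5)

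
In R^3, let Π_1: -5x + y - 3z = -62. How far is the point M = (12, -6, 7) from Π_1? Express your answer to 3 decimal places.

4.226

n·M − d = (-5)·(12) + (1)·(-6) + (-3)·(7) − (-62) = -25; |n| = √35.
Distance = |-25| / √35 = 25/√35 ≈ 4.226.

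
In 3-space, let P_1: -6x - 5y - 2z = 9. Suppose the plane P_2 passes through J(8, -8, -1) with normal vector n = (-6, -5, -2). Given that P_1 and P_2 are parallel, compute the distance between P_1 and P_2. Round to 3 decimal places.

P_2: n·r = n·J gives -6x - 5y - 2z = -6.
Same normal n = (-6, -5, -2) with |n| = √65; distance = |9 − (-6)| / |n| = 15/√65 ≈ 1.861.

1.861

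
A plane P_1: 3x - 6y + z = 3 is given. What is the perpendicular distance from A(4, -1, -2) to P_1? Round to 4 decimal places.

1.9167

n·A − d = (3)·(4) + (-6)·(-1) + (1)·(-2) − 3 = 13; |n| = √46.
Distance = |13| / √46 = 13/√46 ≈ 1.9167.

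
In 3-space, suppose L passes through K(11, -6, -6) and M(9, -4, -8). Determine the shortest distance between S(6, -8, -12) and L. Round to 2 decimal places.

A direction vector for L is M − K = (-2, 2, -2).
Taking (11, -6, -6) on L with direction v = (-2, 2, -2): w = S − (11, -6, -6) = (-5, -2, -6), and w × v = (16, 2, -14).
Distance = |w × v| / |v| = √456 / √12 ≈ 6.16.

6.16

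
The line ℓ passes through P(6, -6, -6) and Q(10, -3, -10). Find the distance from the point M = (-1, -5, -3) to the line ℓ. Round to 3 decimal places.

A direction vector for ℓ is Q − P = (4, 3, -4).
Taking (6, -6, -6) on ℓ with direction v = (4, 3, -4): w = M − (6, -6, -6) = (-7, 1, 3), and w × v = (-13, -16, -25).
Distance = |w × v| / |v| = √1050 / √41 ≈ 5.061.

5.061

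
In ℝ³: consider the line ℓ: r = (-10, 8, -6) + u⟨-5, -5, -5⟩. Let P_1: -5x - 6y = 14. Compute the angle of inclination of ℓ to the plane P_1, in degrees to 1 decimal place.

sin θ = |n·v| / (|n||v|) = |55| / (√61 · √75) = 0.81314.
θ ≈ 54.4°.

54.4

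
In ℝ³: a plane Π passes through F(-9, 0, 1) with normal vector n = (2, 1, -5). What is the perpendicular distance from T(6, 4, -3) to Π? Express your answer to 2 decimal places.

Π: n·r = n·F gives 2x + y - 5z = -23.
n·T − d = (2)·(6) + (1)·(4) + (-5)·(-3) − (-23) = 54; |n| = √30.
Distance = |54| / √30 = 54/√30 ≈ 9.86.

9.86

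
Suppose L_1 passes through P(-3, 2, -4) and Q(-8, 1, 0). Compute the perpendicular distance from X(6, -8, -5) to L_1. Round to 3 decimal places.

12.074

A direction vector for L_1 is Q − P = (-5, -1, 4).
Taking (-3, 2, -4) on L_1 with direction v = (-5, -1, 4): w = X − (-3, 2, -4) = (9, -10, -1), and w × v = (-41, -31, -59).
Distance = |w × v| / |v| = √6123 / √42 ≈ 12.074.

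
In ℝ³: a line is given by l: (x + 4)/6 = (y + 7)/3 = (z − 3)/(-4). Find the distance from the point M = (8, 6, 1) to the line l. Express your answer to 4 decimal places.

l has direction (6, 3, -4) through (-4, -7, 3).
Taking (-4, -7, 3) on l with direction v = (6, 3, -4): w = M − (-4, -7, 3) = (12, 13, -2), and w × v = (-46, 36, -42).
Distance = |w × v| / |v| = √5176 / √61 ≈ 9.2115.

9.2115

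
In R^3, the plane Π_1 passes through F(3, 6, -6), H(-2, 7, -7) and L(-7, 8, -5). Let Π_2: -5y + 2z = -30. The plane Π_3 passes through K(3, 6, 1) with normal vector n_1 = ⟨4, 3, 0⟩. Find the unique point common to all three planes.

(3, 6, 0)

FH = (-5, 1, -1), FL = (-10, 2, 1); a normal to Π_1 is FH × FL = (3, 15, 0).
Using F: Π_1 has equation 3x + 15y = 99.
Π_3: n_1·r = n_1·K gives 4x + 3y = 30.
Solving the 3×3 linear system 3x + 15y = 99, -5y + 2z = -30, 4x + 3y = 30 (e.g. by elimination or Cramer's rule, determinant = 102) gives (3, 6, 0).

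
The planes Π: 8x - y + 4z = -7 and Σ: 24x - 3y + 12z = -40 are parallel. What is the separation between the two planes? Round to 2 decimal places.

Rescale Σ by 1/3: 8x - y + 4z = -40/3. Then distance = |-7 − (-40/3)| / √81 ≈ 0.70.

0.70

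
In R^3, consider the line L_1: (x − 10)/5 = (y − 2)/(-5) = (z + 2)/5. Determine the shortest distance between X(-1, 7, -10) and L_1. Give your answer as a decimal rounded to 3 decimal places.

4.243

L_1 has direction (5, -5, 5) through (10, 2, -2).
Taking (10, 2, -2) on L_1 with direction v = (5, -5, 5): w = X − (10, 2, -2) = (-11, 5, -8), and w × v = (-15, 15, 30).
Distance = |w × v| / |v| = √1350 / √75 ≈ 4.243.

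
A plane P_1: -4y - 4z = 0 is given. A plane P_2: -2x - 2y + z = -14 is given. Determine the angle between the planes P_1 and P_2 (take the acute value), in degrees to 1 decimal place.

cos θ = |n₁·n₂| / (|n₁||n₂|) = |4| / (√32 · √9).
θ = arccos(0.23570) ≈ 76.4°.

76.4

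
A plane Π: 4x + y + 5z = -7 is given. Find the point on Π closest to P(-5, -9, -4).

Foot = P − λn with λ = (n·P − d)/|n|² = (-49 − (-7))/42 = -1.
Foot = (-5, -9, -4) − (-1)·(4, 1, 5) = (-1, -8, 1).

(-1, -8, 1)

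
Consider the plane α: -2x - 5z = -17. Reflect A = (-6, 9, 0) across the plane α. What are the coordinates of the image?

λ = (n·A − d)/|n|² = (12 − (-17))/29 = 1.
Reflection = A − 2λn = (-6, 9, 0) − 2·(-2, 0, -5) = (-2, 9, 10).

(-2, 9, 10)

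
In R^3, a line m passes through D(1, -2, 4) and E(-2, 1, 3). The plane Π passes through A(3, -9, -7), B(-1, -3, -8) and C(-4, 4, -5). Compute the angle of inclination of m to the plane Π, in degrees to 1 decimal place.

8.6

A direction vector for m is E − D = (-3, 3, -1).
AB = (-4, 6, -1), AC = (-7, 13, 2); a normal to Π is AB × AC = (25, 15, -10).
Using A: Π has equation 25x + 15y - 10z = 10.
sin θ = |n·v| / (|n||v|) = |-20| / (√950 · √19) = 0.14886.
θ ≈ 8.6°.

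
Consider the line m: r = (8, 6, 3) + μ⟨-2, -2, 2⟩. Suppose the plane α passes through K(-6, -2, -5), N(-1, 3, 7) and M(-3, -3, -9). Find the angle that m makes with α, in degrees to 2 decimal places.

KN = (5, 5, 12), KM = (3, -1, -4); a normal to α is KN × KM = (-8, 56, -20).
Using K: α has equation -8x + 56y - 20z = 36.
sin θ = |n·v| / (|n||v|) = |-136| / (√3600 · √12) = 0.65433.
θ ≈ 40.87°.

40.87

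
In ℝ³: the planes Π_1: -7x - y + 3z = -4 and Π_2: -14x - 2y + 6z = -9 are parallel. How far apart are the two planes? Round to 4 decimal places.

Rescale Π_2 by 1/2: -7x - y + 3z = -9/2. Then distance = |-4 − (-9/2)| / √59 ≈ 0.0651.

0.0651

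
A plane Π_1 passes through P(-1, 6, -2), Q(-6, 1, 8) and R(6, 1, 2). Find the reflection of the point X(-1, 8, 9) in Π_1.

(-5, -4, 1)

PQ = (-5, -5, 10), PR = (7, -5, 4); a normal to Π_1 is PQ × PR = (30, 90, 60).
Using P: Π_1 has equation 30x + 90y + 60z = 390.
λ = (n·X − d)/|n|² = (1230 − 390)/12600 = 1/15.
Reflection = X − 2λn = (-1, 8, 9) − (2/15)·(30, 90, 60) = (-5, -4, 1).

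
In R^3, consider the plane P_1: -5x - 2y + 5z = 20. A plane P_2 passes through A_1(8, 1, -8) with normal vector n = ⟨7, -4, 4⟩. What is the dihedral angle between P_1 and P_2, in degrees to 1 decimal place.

83.9

P_2: n·r = n·A_1 gives 7x - 4y + 4z = 20.
cos θ = |n₁·n₂| / (|n₁||n₂|) = |-7| / (√54 · √81).
θ = arccos(0.10584) ≈ 83.9°.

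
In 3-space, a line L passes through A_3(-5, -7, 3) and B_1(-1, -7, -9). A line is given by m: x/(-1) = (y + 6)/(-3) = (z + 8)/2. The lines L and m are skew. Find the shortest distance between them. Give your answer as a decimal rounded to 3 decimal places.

A direction vector for L is B_1 − A_3 = (4, 0, -12).
m has direction (-1, -3, 2) through (0, -6, -8).
Common perpendicular direction n = (4, 0, -12) × (-1, -3, 2) = (-36, 4, -12).
With w = (0, -6, -8) − (-5, -7, 3) = (5, 1, -11), w · n = -44.
Distance = |w · n| / |n| = |-44| / √1456 ≈ 1.153.

1.153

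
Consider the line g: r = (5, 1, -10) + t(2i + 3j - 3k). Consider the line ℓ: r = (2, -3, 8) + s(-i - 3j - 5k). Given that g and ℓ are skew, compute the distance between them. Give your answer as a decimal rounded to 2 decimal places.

Common perpendicular direction n = (2, 3, -3) × (-1, -3, -5) = (-24, 13, -3).
With w = (2, -3, 8) − (5, 1, -10) = (-3, -4, 18), w · n = -34.
Distance = |w · n| / |n| = |-34| / √754 ≈ 1.24.

1.24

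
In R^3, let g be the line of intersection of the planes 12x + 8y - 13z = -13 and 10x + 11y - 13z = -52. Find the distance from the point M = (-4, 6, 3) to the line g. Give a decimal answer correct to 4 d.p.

18.0774

Direction of g: (12, 8, -13) × (10, 11, -13) = (39, 26, 52).
A point on g: solving the two plane equations with x = 6 gives (6, -9, 1).
Taking (6, -9, 1) on g with direction v = (39, 26, 52): w = M − (6, -9, 1) = (-10, 15, 2), and w × v = (728, 598, -845).
Distance = |w × v| / |v| = √1601613 / √4901 ≈ 18.0774.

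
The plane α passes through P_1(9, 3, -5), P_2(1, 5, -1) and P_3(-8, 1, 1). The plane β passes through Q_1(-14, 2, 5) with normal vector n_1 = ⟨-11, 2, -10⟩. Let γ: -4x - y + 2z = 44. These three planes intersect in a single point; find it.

(-10, -6, -1)

P_1P_2 = (-8, 2, 4), P_1P_3 = (-17, -2, 6); a normal to α is P_1P_2 × P_1P_3 = (20, -20, 50).
Using P_1: α has equation 20x - 20y + 50z = -130.
β: n_1·r = n_1·Q_1 gives -11x + 2y - 10z = 108.
Solving the 3×3 linear system 20x - 20y + 50z = -130, -11x + 2y - 10z = 108, -4x - y + 2z = 44 (e.g. by elimination or Cramer's rule, determinant = -410) gives (-10, -6, -1).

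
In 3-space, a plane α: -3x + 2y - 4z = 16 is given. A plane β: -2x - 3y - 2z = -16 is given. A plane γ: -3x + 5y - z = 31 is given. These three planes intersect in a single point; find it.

(0, 6, -1)

Solving the 3×3 linear system -3x + 2y - 4z = 16, -2x - 3y - 2z = -16, -3x + 5y - z = 31 (e.g. by elimination or Cramer's rule, determinant = 45) gives (0, 6, -1).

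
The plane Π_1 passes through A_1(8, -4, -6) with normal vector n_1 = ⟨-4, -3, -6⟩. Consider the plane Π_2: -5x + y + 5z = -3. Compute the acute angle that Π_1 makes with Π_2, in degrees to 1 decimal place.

Π_1: n_1·r = n_1·A_1 gives -4x - 3y - 6z = 16.
cos θ = |n₁·n₂| / (|n₁||n₂|) = |-13| / (√61 · √51).
θ = arccos(0.23307) ≈ 76.5°.

76.5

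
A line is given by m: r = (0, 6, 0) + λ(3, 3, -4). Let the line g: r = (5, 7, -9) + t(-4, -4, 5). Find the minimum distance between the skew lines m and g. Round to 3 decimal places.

2.828

Common perpendicular direction n = (3, 3, -4) × (-4, -4, 5) = (-1, 1, 0).
With w = (5, 7, -9) − (0, 6, 0) = (5, 1, -9), w · n = -4.
Distance = |w · n| / |n| = |-4| / √2 ≈ 2.828.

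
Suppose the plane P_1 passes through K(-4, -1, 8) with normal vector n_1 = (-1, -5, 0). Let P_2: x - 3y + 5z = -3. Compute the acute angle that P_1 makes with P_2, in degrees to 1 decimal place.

62.3

P_1: n_1·r = n_1·K gives -x - 5y = 9.
cos θ = |n₁·n₂| / (|n₁||n₂|) = |14| / (√26 · √35).
θ = arccos(0.46410) ≈ 62.3°.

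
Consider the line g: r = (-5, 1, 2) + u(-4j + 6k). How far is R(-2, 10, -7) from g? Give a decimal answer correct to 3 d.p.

3.903

Taking (-5, 1, 2) on g with direction v = (0, -4, 6): w = R − (-5, 1, 2) = (3, 9, -9), and w × v = (18, -18, -12).
Distance = |w × v| / |v| = √792 / √52 ≈ 3.903.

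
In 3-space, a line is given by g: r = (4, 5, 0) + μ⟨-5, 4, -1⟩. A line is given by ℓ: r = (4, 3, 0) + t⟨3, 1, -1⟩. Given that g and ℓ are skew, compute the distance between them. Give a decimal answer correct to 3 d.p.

0.841

Common perpendicular direction n = (-5, 4, -1) × (3, 1, -1) = (-3, -8, -17).
With w = (4, 3, 0) − (4, 5, 0) = (0, -2, 0), w · n = 16.
Distance = |w · n| / |n| = |16| / √362 ≈ 0.841.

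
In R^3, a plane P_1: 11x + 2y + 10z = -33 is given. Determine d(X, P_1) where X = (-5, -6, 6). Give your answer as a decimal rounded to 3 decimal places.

n·X − d = (11)·(-5) + (2)·(-6) + (10)·(6) − (-33) = 26; |n| = √225.
Distance = |26| / √225 = 26/√225 ≈ 1.733.

1.733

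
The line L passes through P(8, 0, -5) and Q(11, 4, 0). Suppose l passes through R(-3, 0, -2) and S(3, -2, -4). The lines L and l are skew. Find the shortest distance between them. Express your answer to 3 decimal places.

2.388

A direction vector for L is Q − P = (3, 4, 5).
A direction vector for l is S − R = (6, -2, -2).
Common perpendicular direction n = (3, 4, 5) × (6, -2, -2) = (2, 36, -30).
With w = (-3, 0, -2) − (8, 0, -5) = (-11, 0, 3), w · n = -112.
Distance = |w · n| / |n| = |-112| / √2200 ≈ 2.388.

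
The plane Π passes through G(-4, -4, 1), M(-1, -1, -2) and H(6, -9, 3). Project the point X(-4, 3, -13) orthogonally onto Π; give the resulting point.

GM = (3, 3, -3), GH = (10, -5, 2); a normal to Π is GM × GH = (-9, -36, -45).
Using G: Π has equation -9x - 36y - 45z = 135.
Foot = X − λn with λ = (n·X − d)/|n|² = (513 − 135)/3402 = 1/9.
Foot = (-4, 3, -13) − (1/9)·(-9, -36, -45) = (-3, 7, -8).

(-3, 7, -8)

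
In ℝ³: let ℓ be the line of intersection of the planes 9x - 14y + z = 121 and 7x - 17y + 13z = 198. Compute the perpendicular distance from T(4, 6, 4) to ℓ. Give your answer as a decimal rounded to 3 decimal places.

Direction of ℓ: (9, -14, 1) × (7, -17, 13) = (-165, -110, -55).
A point on ℓ: solving the two plane equations with x = 2 gives (2, -7, 5).
Taking (2, -7, 5) on ℓ with direction v = (-165, -110, -55): w = T − (2, -7, 5) = (2, 13, -1), and w × v = (-825, 275, 1925).
Distance = |w × v| / |v| = √4461875 / √42350 ≈ 10.264.

10.264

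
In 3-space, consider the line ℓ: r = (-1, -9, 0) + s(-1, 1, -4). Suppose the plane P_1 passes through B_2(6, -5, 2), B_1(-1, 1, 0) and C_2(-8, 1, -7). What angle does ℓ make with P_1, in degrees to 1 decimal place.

B_2B_1 = (-7, 6, -2), B_2C_2 = (-14, 6, -9); a normal to P_1 is B_2B_1 × B_2C_2 = (-42, -35, 42).
Using B_2: P_1 has equation -42x - 35y + 42z = 7.
sin θ = |n·v| / (|n||v|) = |-161| / (√4753 · √18) = 0.55043.
θ ≈ 33.4°.

33.4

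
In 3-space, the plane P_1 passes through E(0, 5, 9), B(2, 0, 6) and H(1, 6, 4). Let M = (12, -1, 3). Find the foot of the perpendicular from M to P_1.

EB = (2, -5, -3), EH = (1, 1, -5); a normal to P_1 is EB × EH = (28, 7, 7).
Using E: P_1 has equation 28x + 7y + 7z = 98.
Foot = M − λn with λ = (n·M − d)/|n|² = (350 − 98)/882 = 2/7.
Foot = (12, -1, 3) − (2/7)·(28, 7, 7) = (4, -3, 1).

(4, -3, 1)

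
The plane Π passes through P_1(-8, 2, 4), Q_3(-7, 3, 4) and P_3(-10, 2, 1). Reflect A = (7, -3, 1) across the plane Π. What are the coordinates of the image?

(-11, 15, 13)

P_1Q_3 = (1, 1, 0), P_1P_3 = (-2, 0, -3); a normal to Π is P_1Q_3 × P_1P_3 = (-3, 3, 2).
Using P_1: Π has equation -3x + 3y + 2z = 38.
λ = (n·A − d)/|n|² = (-28 − 38)/22 = -3.
Reflection = A − 2λn = (7, -3, 1) − (-6)·(-3, 3, 2) = (-11, 15, 13).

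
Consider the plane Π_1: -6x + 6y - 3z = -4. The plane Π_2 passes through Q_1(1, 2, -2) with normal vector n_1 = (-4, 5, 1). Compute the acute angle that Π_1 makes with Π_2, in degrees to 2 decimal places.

Π_2: n_1·r = n_1·Q_1 gives -4x + 5y + z = 4.
cos θ = |n₁·n₂| / (|n₁||n₂|) = |51| / (√81 · √42).
θ = arccos(0.87439) ≈ 29.03°.

29.03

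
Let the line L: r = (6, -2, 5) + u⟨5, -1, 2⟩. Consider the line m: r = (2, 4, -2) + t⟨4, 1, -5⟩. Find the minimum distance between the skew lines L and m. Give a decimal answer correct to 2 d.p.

Common perpendicular direction n = (5, -1, 2) × (4, 1, -5) = (3, 33, 9).
With w = (2, 4, -2) − (6, -2, 5) = (-4, 6, -7), w · n = 123.
Distance = |w · n| / |n| = |123| / √1179 ≈ 3.58.

3.58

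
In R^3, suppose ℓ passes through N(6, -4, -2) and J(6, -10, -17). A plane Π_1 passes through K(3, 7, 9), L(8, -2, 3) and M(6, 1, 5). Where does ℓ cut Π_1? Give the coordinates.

(6, -2, 3)

A direction vector for ℓ is J − N = (0, -6, -15).
KL = (5, -9, -6), KM = (3, -6, -4); a normal to Π_1 is KL × KM = (0, 2, -3).
Using K: Π_1 has equation 2y - 3z = -13.
Substitute r = (6, -4, -2) + t(0, -6, -15) into the plane: -2 + 33t = -13, so t = -1/3.
Intersection: (6, -4, -2) + (-1/3)·(0, -6, -15) = (6, -2, 3).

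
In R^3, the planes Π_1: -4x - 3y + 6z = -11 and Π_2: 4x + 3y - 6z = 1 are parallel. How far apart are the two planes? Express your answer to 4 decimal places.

Rescale Π_2 by 1/(-1): -4x - 3y + 6z = -1. Then distance = |-11 − (-1)| / √61 ≈ 1.2804.

1.2804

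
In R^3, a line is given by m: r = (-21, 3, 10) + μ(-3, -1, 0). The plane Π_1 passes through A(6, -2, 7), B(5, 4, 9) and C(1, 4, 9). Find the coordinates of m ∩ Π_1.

(-9, 7, 10)

AB = (-1, 6, 2), AC = (-5, 6, 2); a normal to Π_1 is AB × AC = (0, -8, 24).
Using A: Π_1 has equation -8y + 24z = 184.
Substitute r = (-21, 3, 10) + t(-3, -1, 0) into the plane: 216 + 8t = 184, so t = -4.
Intersection: (-21, 3, 10) + (-4)·(-3, -1, 0) = (-9, 7, 10).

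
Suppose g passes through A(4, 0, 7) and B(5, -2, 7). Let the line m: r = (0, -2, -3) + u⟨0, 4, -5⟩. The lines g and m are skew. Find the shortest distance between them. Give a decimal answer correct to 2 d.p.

A direction vector for g is B − A = (1, -2, 0).
Common perpendicular direction n = (1, -2, 0) × (0, 4, -5) = (10, 5, 4).
With w = (0, -2, -3) − (4, 0, 7) = (-4, -2, -10), w · n = -90.
Distance = |w · n| / |n| = |-90| / √141 ≈ 7.58.

7.58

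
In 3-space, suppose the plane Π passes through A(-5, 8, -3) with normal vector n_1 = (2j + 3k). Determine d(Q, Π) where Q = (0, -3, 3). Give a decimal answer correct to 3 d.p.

1.109

Π: n_1·r = n_1·A gives 2y + 3z = 7.
n·Q − d = (0)·(0) + (2)·(-3) + (3)·(3) − 7 = -4; |n| = √13.
Distance = |-4| / √13 = 4/√13 ≈ 1.109.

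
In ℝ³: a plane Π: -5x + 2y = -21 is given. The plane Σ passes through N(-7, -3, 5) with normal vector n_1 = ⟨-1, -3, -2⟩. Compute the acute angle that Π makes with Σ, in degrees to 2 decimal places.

87.16

Σ: n_1·r = n_1·N gives -x - 3y - 2z = 6.
cos θ = |n₁·n₂| / (|n₁||n₂|) = |-1| / (√29 · √14).
θ = arccos(0.04963) ≈ 87.16°.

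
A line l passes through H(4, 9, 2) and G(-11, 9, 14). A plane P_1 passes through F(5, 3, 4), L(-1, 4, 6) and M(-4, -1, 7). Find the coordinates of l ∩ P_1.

(-1, 9, 6)

A direction vector for l is G − H = (-15, 0, 12).
FL = (-6, 1, 2), FM = (-9, -4, 3); a normal to P_1 is FL × FM = (11, 0, 33).
Using F: P_1 has equation 11x + 33z = 187.
Substitute r = (4, 9, 2) + t(-15, 0, 12) into the plane: 110 + 231t = 187, so t = 1/3.
Intersection: (4, 9, 2) + (1/3)·(-15, 0, 12) = (-1, 9, 6).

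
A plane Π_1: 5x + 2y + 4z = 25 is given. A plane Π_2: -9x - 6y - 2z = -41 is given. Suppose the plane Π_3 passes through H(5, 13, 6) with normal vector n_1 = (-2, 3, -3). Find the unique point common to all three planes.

Π_3: n_1·r = n_1·H gives -2x + 3y - 3z = 11.
Solving the 3×3 linear system 5x + 2y + 4z = 25, -9x - 6y - 2z = -41, -2x + 3y - 3z = 11 (e.g. by elimination or Cramer's rule, determinant = -82) gives (-1, 7, 4).

(-1, 7, 4)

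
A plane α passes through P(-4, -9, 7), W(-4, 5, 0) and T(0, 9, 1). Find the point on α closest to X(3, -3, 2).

PW = (0, 14, -7), PT = (4, 18, -6); a normal to α is PW × PT = (42, -28, -56).
Using P: α has equation 42x - 28y - 56z = -308.
Foot = X − λn with λ = (n·X − d)/|n|² = (98 − (-308))/5684 = 1/14.
Foot = (3, -3, 2) − (1/14)·(42, -28, -56) = (0, -1, 6).

(0, -1, 6)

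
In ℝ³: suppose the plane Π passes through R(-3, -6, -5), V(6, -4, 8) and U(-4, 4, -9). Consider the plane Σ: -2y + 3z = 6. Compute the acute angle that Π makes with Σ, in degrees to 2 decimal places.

RV = (9, 2, 13), RU = (-1, 10, -4); a normal to Π is RV × RU = (-138, 23, 92).
Using R: Π has equation -138x + 23y + 92z = -184.
cos θ = |n₁·n₂| / (|n₁||n₂|) = |230| / (√28037 · √13).
θ = arccos(0.38097) ≈ 67.61°.

67.61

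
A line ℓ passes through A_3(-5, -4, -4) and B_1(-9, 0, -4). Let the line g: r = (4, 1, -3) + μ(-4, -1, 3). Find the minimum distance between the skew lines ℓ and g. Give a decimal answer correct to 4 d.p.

A direction vector for ℓ is B_1 − A_3 = (-4, 4, 0).
Common perpendicular direction n = (-4, 4, 0) × (-4, -1, 3) = (12, 12, 20).
With w = (4, 1, -3) − (-5, -4, -4) = (9, 5, 1), w · n = 188.
Distance = |w · n| / |n| = |188| / √688 ≈ 7.1674.

7.1674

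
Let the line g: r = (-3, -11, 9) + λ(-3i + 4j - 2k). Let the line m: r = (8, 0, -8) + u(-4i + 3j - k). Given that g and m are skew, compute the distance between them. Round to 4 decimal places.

4.7556

Common perpendicular direction n = (-3, 4, -2) × (-4, 3, -1) = (2, 5, 7).
With w = (8, 0, -8) − (-3, -11, 9) = (11, 11, -17), w · n = -42.
Distance = |w · n| / |n| = |-42| / √78 ≈ 4.7556.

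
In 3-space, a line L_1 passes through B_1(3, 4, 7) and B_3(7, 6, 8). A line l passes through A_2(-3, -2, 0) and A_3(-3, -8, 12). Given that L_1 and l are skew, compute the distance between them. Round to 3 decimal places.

4.489

A direction vector for L_1 is B_3 − B_1 = (4, 2, 1).
A direction vector for l is A_3 − A_2 = (0, -6, 12).
Common perpendicular direction n = (4, 2, 1) × (0, -6, 12) = (30, -48, -24).
With w = (-3, -2, 0) − (3, 4, 7) = (-6, -6, -7), w · n = 276.
Distance = |w · n| / |n| = |276| / √3780 ≈ 4.489.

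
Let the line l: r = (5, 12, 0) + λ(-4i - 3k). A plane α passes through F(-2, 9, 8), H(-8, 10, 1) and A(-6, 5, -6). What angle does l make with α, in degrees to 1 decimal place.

FH = (-6, 1, -7), FA = (-4, -4, -14); a normal to α is FH × FA = (-42, -56, 28).
Using F: α has equation -42x - 56y + 28z = -196.
sin θ = |n·v| / (|n||v|) = |84| / (√5684 · √25) = 0.22283.
θ ≈ 12.9°.

12.9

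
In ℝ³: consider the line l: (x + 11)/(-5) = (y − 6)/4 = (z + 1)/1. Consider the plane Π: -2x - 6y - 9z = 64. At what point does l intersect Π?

l has direction (-5, 4, 1) through (-11, 6, -1).
Substitute r = (-11, 6, -1) + t(-5, 4, 1) into the plane: -5 + (-23)t = 64, so t = -3.
Intersection: (-11, 6, -1) + (-3)·(-5, 4, 1) = (4, -6, -4).

(4, -6, -4)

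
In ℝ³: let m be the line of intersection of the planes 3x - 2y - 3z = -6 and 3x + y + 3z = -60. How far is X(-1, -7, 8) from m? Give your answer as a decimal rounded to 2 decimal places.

Direction of m: (3, -2, -3) × (3, 1, 3) = (-3, -18, 9).
A point on m: solving the two plane equations with x = -10 gives (-10, 6, -12).
Taking (-10, 6, -12) on m with direction v = (-3, -18, 9): w = X − (-10, 6, -12) = (9, -13, 20), and w × v = (243, -141, -201).
Distance = |w × v| / |v| = √119331 / √414 ≈ 16.98.

16.98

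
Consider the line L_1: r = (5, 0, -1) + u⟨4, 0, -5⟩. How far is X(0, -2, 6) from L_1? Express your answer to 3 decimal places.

2.054

Taking (5, 0, -1) on L_1 with direction v = (4, 0, -5): w = X − (5, 0, -1) = (-5, -2, 7), and w × v = (10, 3, 8).
Distance = |w × v| / |v| = √173 / √41 ≈ 2.054.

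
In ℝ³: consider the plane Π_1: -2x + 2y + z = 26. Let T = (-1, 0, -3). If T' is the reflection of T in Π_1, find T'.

(-13, 12, 3)

λ = (n·T − d)/|n|² = (-1 − 26)/9 = -3.
Reflection = T − 2λn = (-1, 0, -3) − (-6)·(-2, 2, 1) = (-13, 12, 3).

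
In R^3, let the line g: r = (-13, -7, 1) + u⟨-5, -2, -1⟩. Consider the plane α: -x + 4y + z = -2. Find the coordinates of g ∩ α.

(2, -1, 4)

Substitute r = (-13, -7, 1) + t(-5, -2, -1) into the plane: -14 + (-4)t = -2, so t = -3.
Intersection: (-13, -7, 1) + (-3)·(-5, -2, -1) = (2, -1, 4).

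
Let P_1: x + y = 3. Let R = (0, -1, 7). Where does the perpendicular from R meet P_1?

Foot = R − λn with λ = (n·R − d)/|n|² = (-1 − 3)/2 = -2.
Foot = (0, -1, 7) − (-2)·(1, 1, 0) = (2, 1, 7).

(2, 1, 7)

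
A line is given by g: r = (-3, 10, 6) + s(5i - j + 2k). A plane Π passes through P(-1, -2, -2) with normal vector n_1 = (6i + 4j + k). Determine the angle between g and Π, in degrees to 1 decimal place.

Π: n_1·r = n_1·P gives 6x + 4y + z = -16.
sin θ = |n·v| / (|n||v|) = |28| / (√53 · √30) = 0.70220.
θ ≈ 44.6°.

44.6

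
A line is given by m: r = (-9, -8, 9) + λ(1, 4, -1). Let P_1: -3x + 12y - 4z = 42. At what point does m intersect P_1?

(-6, 4, 6)

Substitute r = (-9, -8, 9) + t(1, 4, -1) into the plane: -105 + 49t = 42, so t = 3.
Intersection: (-9, -8, 9) + 3·(1, 4, -1) = (-6, 4, 6).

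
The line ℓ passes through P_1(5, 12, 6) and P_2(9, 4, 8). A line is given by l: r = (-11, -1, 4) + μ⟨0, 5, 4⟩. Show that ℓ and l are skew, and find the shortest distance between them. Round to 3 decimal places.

17.075

A direction vector for ℓ is P_2 − P_1 = (4, -8, 2).
Common perpendicular direction n = (4, -8, 2) × (0, 5, 4) = (-42, -16, 20).
With w = (-11, -1, 4) − (5, 12, 6) = (-16, -13, -2), w · n = 840.
Since n ≠ 0 the lines are not parallel, and w · n = 840 ≠ 0 so they do not intersect; hence they are skew.
Distance = |w · n| / |n| = |840| / √2420 ≈ 17.075.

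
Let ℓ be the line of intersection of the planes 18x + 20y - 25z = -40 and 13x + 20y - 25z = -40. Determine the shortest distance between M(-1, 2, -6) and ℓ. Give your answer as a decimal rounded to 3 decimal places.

Direction of ℓ: (18, 20, -25) × (13, 20, -25) = (0, 125, 100).
A point on ℓ: solving the two plane equations with y = 3 gives (0, 3, 4).
Taking (0, 3, 4) on ℓ with direction v = (0, 125, 100): w = M − (0, 3, 4) = (-1, -1, -10), and w × v = (1150, 100, -125).
Distance = |w × v| / |v| = √1348125 / √25625 ≈ 7.253.

7.253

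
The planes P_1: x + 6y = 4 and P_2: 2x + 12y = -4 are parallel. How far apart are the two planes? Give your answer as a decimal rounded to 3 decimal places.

Rescale P_2 by 1/2: x + 6y = -2. Then distance = |4 − (-2)| / √37 ≈ 0.986.

0.986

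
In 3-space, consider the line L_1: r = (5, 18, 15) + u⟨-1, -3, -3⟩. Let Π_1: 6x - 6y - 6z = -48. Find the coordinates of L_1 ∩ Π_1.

(1, 6, 3)

Substitute r = (5, 18, 15) + t(-1, -3, -3) into the plane: -168 + 30t = -48, so t = 4.
Intersection: (5, 18, 15) + 4·(-1, -3, -3) = (1, 6, 3).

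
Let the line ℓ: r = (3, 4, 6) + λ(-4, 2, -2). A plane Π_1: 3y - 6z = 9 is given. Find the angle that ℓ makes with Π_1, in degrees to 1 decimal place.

sin θ = |n·v| / (|n||v|) = |18| / (√45 · √24) = 0.54772.
θ ≈ 33.2°.

33.2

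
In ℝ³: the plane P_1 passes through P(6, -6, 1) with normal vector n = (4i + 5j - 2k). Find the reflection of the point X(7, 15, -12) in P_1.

P_1: n·r = n·P gives 4x + 5y - 2z = -8.
λ = (n·X − d)/|n|² = (127 − (-8))/45 = 3.
Reflection = X − 2λn = (7, 15, -12) − 6·(4, 5, -2) = (-17, -15, 0).

(-17, -15, 0)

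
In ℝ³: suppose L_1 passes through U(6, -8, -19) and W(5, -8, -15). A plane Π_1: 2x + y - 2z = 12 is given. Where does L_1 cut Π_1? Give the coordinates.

(3, -8, -7)

A direction vector for L_1 is W − U = (-1, 0, 4).
Substitute r = (6, -8, -19) + t(-1, 0, 4) into the plane: 42 + (-10)t = 12, so t = 3.
Intersection: (6, -8, -19) + 3·(-1, 0, 4) = (3, -8, -7).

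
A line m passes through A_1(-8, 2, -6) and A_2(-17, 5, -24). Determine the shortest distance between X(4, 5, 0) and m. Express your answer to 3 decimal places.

A direction vector for m is A_2 − A_1 = (-9, 3, -18).
Taking (-8, 2, -6) on m with direction v = (-9, 3, -18): w = X − (-8, 2, -6) = (12, 3, 6), and w × v = (-72, 162, 63).
Distance = |w × v| / |v| = √35397 / √414 ≈ 9.247.

9.247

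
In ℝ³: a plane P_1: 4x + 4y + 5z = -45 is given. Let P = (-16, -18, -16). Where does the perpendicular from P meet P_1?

Foot = P − λn with λ = (n·P − d)/|n|² = (-216 − (-45))/57 = -3.
Foot = (-16, -18, -16) − (-3)·(4, 4, 5) = (-4, -6, -1).

(-4, -6, -1)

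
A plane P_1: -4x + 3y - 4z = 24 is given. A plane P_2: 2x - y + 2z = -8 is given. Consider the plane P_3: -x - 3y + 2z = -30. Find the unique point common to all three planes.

(2, 8, -2)

Solving the 3×3 linear system -4x + 3y - 4z = 24, 2x - y + 2z = -8, -x - 3y + 2z = -30 (e.g. by elimination or Cramer's rule, determinant = -6) gives (2, 8, -2).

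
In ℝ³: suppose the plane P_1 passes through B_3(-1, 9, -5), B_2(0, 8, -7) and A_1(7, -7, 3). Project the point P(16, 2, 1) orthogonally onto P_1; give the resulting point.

B_3B_2 = (1, -1, -2), B_3A_1 = (8, -16, 8); a normal to P_1 is B_3B_2 × B_3A_1 = (-40, -24, -8).
Using B_3: P_1 has equation -40x - 24y - 8z = -136.
Foot = P − λn with λ = (n·P − d)/|n|² = (-696 − (-136))/2240 = -1/4.
Foot = (16, 2, 1) − (-1/4)·(-40, -24, -8) = (6, -4, -1).

(6, -4, -1)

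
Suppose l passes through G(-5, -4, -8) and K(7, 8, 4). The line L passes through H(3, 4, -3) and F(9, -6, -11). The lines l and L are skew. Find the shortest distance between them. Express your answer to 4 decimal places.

2.2478

A direction vector for l is K − G = (12, 12, 12).
A direction vector for L is F − H = (6, -10, -8).
Common perpendicular direction n = (12, 12, 12) × (6, -10, -8) = (24, 168, -192).
With w = (3, 4, -3) − (-5, -4, -8) = (8, 8, 5), w · n = 576.
Distance = |w · n| / |n| = |576| / √65664 ≈ 2.2478.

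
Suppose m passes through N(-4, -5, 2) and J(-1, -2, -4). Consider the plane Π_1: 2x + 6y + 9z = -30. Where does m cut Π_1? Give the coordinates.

A direction vector for m is J − N = (3, 3, -6).
Substitute r = (-4, -5, 2) + t(3, 3, -6) into the plane: -20 + (-30)t = -30, so t = 1/3.
Intersection: (-4, -5, 2) + (1/3)·(3, 3, -6) = (-3, -4, 0).

(-3, -4, 0)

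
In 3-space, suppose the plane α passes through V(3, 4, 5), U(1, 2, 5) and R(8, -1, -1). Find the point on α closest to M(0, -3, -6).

(3, -6, -1)

VU = (-2, -2, 0), VR = (5, -5, -6); a normal to α is VU × VR = (12, -12, 20).
Using V: α has equation 12x - 12y + 20z = 88.
Foot = M − λn with λ = (n·M − d)/|n|² = (-84 − 88)/688 = -1/4.
Foot = (0, -3, -6) − (-1/4)·(12, -12, 20) = (3, -6, -1).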